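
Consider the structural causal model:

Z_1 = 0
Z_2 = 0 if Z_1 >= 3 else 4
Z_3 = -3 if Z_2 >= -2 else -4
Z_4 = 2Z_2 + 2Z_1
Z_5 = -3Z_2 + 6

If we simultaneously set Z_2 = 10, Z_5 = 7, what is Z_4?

The joint intervention fixes Z_2 = 10, Z_5 = 7, removing each variable's own equation.
Z_4 = 2Z_2 + 2Z_1  [with Z_2=10, Z_1=0]  = 20

20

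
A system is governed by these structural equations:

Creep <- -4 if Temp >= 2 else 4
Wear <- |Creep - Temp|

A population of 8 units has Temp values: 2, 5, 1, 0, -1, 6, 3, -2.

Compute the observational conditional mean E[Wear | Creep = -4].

8

Conditioning on Creep=-4 selects the 4 unit(s) with Temp ∈ {2, 5, 6, 3}. Their Wear values: 6, 9, 10, 7. Mean = 8.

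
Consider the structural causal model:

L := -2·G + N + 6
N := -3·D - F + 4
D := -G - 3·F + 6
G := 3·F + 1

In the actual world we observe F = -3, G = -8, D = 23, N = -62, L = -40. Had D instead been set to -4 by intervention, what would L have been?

do(D=-4) replaces the equation D := -G - 3·F + 6 with the constant D = -4.
G = 3·F + 1  [with F=-3]  = -8
N = -3·D - F + 4  [with D=-4, F=-3]  = 19
L = -2·G + N + 6  [with G=-8, N=19]  = 41

41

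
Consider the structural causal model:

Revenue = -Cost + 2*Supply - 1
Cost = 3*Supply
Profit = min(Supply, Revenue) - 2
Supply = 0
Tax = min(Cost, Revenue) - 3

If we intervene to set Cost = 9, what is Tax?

-13

Under do(Cost=9), the mechanism Cost = 3*Supply is discarded; Cost is fixed at 9.
Revenue = -Cost + 2*Supply - 1  [with Cost=9, Supply=0]  = -10
Tax = min(Cost, Revenue) - 3  [with Cost=9, Revenue=-10]  = -13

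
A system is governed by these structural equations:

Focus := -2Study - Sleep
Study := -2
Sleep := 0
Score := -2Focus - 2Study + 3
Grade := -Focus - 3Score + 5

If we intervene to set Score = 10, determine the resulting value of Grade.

-29

Intervening sets Score = 10 and removes its equation (Score := -2Focus - 2Study + 3).
Focus = -2Study - Sleep  [with Study=-2, Sleep=0]  = 4
Grade = -Focus - 3Score + 5  [with Focus=4, Score=10]  = -29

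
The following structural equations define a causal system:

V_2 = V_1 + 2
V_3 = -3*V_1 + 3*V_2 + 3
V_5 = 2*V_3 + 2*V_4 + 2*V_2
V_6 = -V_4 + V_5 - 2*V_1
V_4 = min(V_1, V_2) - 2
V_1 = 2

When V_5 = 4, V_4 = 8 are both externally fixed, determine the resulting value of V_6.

Setting V_5 = 4, V_4 = 8 by intervention discards those variables' equations.
V_6 = -V_4 + V_5 - 2*V_1  [with V_4=8, V_5=4, V_1=2]  = -8

-8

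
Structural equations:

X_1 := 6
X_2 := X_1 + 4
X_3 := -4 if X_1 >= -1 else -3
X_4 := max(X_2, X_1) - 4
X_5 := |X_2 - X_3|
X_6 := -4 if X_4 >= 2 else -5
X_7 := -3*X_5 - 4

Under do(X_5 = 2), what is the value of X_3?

-4

do(X_5=2) replaces the equation X_5 := |X_2 - X_3| with the constant X_5 = 2.
X_3 is not downstream of the intervention, so its value is determined by the original equations.
X_3 = -4 if X_1 >= -1 else -3  [with X_1=6]  = -4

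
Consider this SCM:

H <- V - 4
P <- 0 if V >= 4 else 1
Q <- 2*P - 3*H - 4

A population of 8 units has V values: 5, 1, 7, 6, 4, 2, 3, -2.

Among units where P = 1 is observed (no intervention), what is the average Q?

7

Conditioning on P=1 selects the 4 unit(s) with V ∈ {1, 2, 3, -2}. Their Q values: 7, 4, 1, 16. Mean = 7.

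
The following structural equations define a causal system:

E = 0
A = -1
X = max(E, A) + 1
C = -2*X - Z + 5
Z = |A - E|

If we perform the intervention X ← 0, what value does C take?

4

Intervening sets X = 0 and removes its equation (X = max(E, A) + 1).
Z = |A - E|  [with A=-1, E=0]  = 1
C = -2*X - Z + 5  [with X=0, Z=1]  = 4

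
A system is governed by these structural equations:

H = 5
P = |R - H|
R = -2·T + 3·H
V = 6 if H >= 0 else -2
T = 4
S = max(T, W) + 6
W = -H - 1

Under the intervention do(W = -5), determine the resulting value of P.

2

The intervention breaks the incoming arrows to W: W = -H - 1 no longer applies, and W = -5.
Since P is not a descendant of the intervened variable, it is unaffected.
R = -2·T + 3·H  [with T=4, H=5]  = 7
P = |R - H|  [with R=7, H=5]  = 2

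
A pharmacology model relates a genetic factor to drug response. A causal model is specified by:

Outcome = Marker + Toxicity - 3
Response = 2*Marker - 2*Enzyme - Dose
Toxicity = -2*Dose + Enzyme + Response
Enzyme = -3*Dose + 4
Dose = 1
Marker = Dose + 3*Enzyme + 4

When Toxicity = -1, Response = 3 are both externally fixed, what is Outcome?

Setting Toxicity = -1, Response = 3 by intervention discards those variables' equations.
Enzyme = -3*Dose + 4  [with Dose=1]  = 1
Marker = Dose + 3*Enzyme + 4  [with Dose=1, Enzyme=1]  = 8
Outcome = Marker + Toxicity - 3  [with Marker=8, Toxicity=-1]  = 4

4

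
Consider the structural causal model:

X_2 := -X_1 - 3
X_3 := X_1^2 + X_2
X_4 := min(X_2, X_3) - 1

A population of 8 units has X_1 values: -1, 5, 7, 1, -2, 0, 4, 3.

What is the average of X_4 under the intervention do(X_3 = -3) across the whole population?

-6.5

The intervention sets X_3=-3 in all 8 units regardless of X_1. Recomputing X_4 per unit gives -4, -9, -11, -5, -4, -4, -8, -7; average -6.5.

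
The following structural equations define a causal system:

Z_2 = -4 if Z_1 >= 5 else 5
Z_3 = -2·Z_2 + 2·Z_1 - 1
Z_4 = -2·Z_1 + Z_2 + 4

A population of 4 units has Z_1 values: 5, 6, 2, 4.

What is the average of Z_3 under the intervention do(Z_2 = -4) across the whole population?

do(Z_2=-4) breaks Z_2's dependence on Z_1. With Z_2=-4 fixed, Z_3 across the units is 17, 19, 11, 15, mean 15.5.

15.5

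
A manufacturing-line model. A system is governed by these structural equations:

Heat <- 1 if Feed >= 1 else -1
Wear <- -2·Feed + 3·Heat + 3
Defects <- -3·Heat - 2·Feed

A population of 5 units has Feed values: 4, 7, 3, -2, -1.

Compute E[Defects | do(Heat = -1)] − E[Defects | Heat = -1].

-7.4

The intervention sets Heat=-1 in all 5 units regardless of Feed. Recomputing Defects per unit gives -5, -11, -3, 7, 5; average -1.4.
Conditioning on Heat=-1 selects the 2 unit(s) with Feed ∈ {-2, -1}. Their Defects values: 7, 5. Mean = 6.
Difference = -1.4 − 6 = -7.4.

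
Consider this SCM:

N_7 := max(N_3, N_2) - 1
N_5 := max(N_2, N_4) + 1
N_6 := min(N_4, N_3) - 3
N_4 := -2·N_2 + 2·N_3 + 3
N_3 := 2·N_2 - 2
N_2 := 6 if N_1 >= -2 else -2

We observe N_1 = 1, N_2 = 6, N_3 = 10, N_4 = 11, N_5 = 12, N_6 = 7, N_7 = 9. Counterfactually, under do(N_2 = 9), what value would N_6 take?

Under do(N_2=9), the mechanism N_2 := 6 if N_1 >= -2 else -2 is discarded; N_2 is fixed at 9.
N_3 = 2·N_2 - 2  [with N_2=9]  = 16
N_4 = -2·N_2 + 2·N_3 + 3  [with N_2=9, N_3=16]  = 17
N_6 = min(N_4, N_3) - 3  [with N_4=17, N_3=16]  = 13

13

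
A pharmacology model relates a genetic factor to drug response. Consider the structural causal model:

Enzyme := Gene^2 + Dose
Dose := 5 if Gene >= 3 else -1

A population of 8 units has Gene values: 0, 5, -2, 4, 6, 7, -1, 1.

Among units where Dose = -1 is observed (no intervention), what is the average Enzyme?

Observing Dose=-1 restricts to units where Dose's equation naturally yields -1: Gene ∈ {0, -2, -1, 1}. In that subpopulation Enzyme = -1, 3, 0, 0, mean 0.5.

0.5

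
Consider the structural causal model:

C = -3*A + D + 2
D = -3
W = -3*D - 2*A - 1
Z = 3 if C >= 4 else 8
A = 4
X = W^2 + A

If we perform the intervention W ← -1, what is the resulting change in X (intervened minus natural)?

The intervention breaks the incoming arrows to W: W = -3*D - 2*A - 1 no longer applies, and W = -1.
X = W^2 + A  [with W=-1, A=4]  = 5
Without intervention: W = -3*D - 2*A - 1  [with D=-3, A=4]  = 0; X = W^2 + A  [with W=0, A=4]  = 4.
Change = 5 − 4 = 1.

1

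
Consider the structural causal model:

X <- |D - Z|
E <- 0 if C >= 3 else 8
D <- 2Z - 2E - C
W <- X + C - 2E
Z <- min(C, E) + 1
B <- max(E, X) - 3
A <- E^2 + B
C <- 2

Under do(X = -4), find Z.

do(X=-4) replaces the equation X <- |D - Z| with the constant X = -4.
Z is not downstream of the intervention, so its value is determined by the original equations.
E = 0 if C >= 3 else 8  [with C=2]  = 8
Z = min(C, E) + 1  [with C=2, E=8]  = 3

3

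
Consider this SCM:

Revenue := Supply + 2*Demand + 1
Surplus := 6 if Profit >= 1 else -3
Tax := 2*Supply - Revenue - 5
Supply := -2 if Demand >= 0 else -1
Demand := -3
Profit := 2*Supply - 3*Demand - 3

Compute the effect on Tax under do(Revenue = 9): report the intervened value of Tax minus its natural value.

The intervention breaks the incoming arrows to Revenue: Revenue := Supply + 2*Demand + 1 no longer applies, and Revenue = 9.
Supply = -2 if Demand >= 0 else -1  [with Demand=-3]  = -1
Tax = 2*Supply - Revenue - 5  [with Supply=-1, Revenue=9]  = -16
Without intervention: Supply = -2 if Demand >= 0 else -1  [with Demand=-3]  = -1; Revenue = Supply + 2*Demand + 1  [with Supply=-1, Demand=-3]  = -6; Tax = 2*Supply - Revenue - 5  [with Supply=-1, Revenue=-6]  = -1.
Change = -16 − (-1) = -15.

-15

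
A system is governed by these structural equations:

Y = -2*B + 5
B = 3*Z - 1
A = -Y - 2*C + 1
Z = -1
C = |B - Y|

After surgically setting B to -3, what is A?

-38

do(B=-3) replaces the equation B = 3*Z - 1 with the constant B = -3.
Y = -2*B + 5  [with B=-3]  = 11
C = |B - Y|  [with B=-3, Y=11]  = 14
A = -Y - 2*C + 1  [with Y=11, C=14]  = -38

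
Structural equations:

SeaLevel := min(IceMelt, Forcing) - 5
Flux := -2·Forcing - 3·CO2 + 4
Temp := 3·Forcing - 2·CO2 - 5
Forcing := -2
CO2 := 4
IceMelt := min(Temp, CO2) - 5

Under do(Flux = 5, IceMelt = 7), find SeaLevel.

Setting Flux = 5, IceMelt = 7 by intervention discards those variables' equations.
SeaLevel = min(IceMelt, Forcing) - 5  [with IceMelt=7, Forcing=-2]  = -7

-7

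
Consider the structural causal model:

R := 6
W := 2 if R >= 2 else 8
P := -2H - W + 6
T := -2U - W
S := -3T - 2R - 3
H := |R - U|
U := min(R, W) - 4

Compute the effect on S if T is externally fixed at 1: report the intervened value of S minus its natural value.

3

Intervening sets T = 1 and removes its equation (T := -2U - W).
S = -3T - 2R - 3  [with T=1, R=6]  = -18
Without intervention: W = 2 if R >= 2 else 8  [with R=6]  = 2; U = min(R, W) - 4  [with R=6, W=2]  = -2; T = -2U - W  [with U=-2, W=2]  = 2; S = -3T - 2R - 3  [with T=2, R=6]  = -21.
Change = -18 − (-21) = 3.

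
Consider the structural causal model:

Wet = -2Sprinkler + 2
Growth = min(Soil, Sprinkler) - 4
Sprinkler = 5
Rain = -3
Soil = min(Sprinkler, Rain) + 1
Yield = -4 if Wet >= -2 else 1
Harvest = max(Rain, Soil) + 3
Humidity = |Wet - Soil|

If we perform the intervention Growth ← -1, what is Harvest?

do(Growth=-1) replaces the equation Growth = min(Soil, Sprinkler) - 4 with the constant Growth = -1.
Harvest is not downstream of the intervention, so its value is determined by the original equations.
Soil = min(Sprinkler, Rain) + 1  [with Sprinkler=5, Rain=-3]  = -2
Harvest = max(Rain, Soil) + 3  [with Rain=-3, Soil=-2]  = 1

1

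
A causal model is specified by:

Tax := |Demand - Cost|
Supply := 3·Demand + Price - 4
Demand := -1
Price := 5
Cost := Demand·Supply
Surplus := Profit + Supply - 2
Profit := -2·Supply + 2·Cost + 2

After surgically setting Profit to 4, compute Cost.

do(Profit=4) replaces the equation Profit := -2·Supply + 2·Cost + 2 with the constant Profit = 4.
No directed path runs from Profit to Cost, so Cost keeps its natural value.
Supply = 3·Demand + Price - 4  [with Demand=-1, Price=5]  = -2
Cost = Demand·Supply  [with Demand=-1, Supply=-2]  = 2

2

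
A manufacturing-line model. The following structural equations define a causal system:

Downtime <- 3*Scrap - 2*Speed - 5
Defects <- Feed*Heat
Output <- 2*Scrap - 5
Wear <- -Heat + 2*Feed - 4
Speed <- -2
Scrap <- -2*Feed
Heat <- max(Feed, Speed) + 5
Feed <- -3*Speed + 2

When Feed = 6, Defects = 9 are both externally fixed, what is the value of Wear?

-3

The joint intervention fixes Feed = 6, Defects = 9, removing each variable's own equation.
Heat = max(Feed, Speed) + 5  [with Feed=6, Speed=-2]  = 11
Wear = -Heat + 2*Feed - 4  [with Heat=11, Feed=6]  = -3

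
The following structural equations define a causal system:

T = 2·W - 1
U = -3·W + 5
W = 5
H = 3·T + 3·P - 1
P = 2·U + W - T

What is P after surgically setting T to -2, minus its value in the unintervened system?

11

The intervention breaks the incoming arrows to T: T = 2·W - 1 no longer applies, and T = -2.
U = -3·W + 5  [with W=5]  = -10
P = 2·U + W - T  [with U=-10, W=5, T=-2]  = -13
Without intervention: U = -3·W + 5  [with W=5]  = -10; T = 2·W - 1  [with W=5]  = 9; P = 2·U + W - T  [with U=-10, W=5, T=9]  = -24.
Change = -13 − (-24) = 11.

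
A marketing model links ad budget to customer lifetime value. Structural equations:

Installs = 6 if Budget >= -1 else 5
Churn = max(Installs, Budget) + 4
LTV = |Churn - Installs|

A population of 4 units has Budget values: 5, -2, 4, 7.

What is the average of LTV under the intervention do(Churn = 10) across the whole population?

Every unit gets Churn=10 under the intervention. LTV values become 4, 5, 4, 4; E[LTV|do(Churn=10)] = 4.25.

4.25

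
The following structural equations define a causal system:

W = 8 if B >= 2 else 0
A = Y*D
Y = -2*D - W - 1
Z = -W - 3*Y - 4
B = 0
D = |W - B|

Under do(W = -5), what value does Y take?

-6

Under do(W=-5), the mechanism W = 8 if B >= 2 else 0 is discarded; W is fixed at -5.
D = |W - B|  [with W=-5, B=0]  = 5
Y = -2*D - W - 1  [with D=5, W=-5]  = -6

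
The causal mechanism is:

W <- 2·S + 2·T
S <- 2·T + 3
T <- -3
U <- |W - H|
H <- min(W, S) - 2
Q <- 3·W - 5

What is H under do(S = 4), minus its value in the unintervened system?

14

Under do(S=4), the mechanism S <- 2·T + 3 is discarded; S is fixed at 4.
W = 2·S + 2·T  [with S=4, T=-3]  = 2
H = min(W, S) - 2  [with W=2, S=4]  = 0
Without intervention: S = 2·T + 3  [with T=-3]  = -3; W = 2·S + 2·T  [with S=-3, T=-3]  = -12; H = min(W, S) - 2  [with W=-12, S=-3]  = -14.
Change = 0 − (-14) = 14.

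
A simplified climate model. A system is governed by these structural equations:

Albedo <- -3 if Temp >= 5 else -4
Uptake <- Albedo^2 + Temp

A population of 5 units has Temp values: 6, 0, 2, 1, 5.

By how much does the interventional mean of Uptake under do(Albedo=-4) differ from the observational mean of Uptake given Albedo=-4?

Every unit gets Albedo=-4 under the intervention. Uptake values become 22, 16, 18, 17, 21; E[Uptake|do(Albedo=-4)] = 18.8.
Observing Albedo=-4 restricts to units where Albedo's equation naturally yields -4: Temp ∈ {0, 2, 1}. In that subpopulation Uptake = 16, 18, 17, mean 17.
Difference = 18.8 − 17 = 1.8.

1.8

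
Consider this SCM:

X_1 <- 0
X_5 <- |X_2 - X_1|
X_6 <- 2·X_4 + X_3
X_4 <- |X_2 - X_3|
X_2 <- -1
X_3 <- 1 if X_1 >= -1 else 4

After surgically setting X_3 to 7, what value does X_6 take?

The intervention breaks the incoming arrows to X_3: X_3 <- 1 if X_1 >= -1 else 4 no longer applies, and X_3 = 7.
X_4 = |X_2 - X_3|  [with X_2=-1, X_3=7]  = 8
X_6 = 2·X_4 + X_3  [with X_4=8, X_3=7]  = 23

23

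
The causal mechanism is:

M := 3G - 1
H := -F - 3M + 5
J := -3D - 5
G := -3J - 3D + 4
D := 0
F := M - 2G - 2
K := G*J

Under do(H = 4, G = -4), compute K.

Under do(H = 4, G = -4), each intervened variable's structural equation is replaced by its fixed value.
J = -3D - 5  [with D=0]  = -5
K = G*J  [with G=-4, J=-5]  = 20

20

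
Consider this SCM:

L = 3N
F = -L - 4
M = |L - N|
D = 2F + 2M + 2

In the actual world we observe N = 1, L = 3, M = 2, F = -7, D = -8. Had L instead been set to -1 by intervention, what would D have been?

0

do(L=-1) replaces the equation L = 3N with the constant L = -1.
M = |L - N|  [with L=-1, N=1]  = 2
F = -L - 4  [with L=-1]  = -3
D = 2F + 2M + 2  [with F=-3, M=2]  = 0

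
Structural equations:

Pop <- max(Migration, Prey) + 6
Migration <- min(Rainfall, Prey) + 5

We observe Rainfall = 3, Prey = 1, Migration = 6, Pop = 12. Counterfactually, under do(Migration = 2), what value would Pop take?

8

The intervention breaks the incoming arrows to Migration: Migration <- min(Rainfall, Prey) + 5 no longer applies, and Migration = 2.
Pop = max(Migration, Prey) + 6  [with Migration=2, Prey=1]  = 8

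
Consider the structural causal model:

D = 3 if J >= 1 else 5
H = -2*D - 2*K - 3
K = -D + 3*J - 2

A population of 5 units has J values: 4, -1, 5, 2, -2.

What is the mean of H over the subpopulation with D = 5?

Observing D=5 restricts to units where D's equation naturally yields 5: J ∈ {-1, -2}. In that subpopulation H = 7, 13, mean 10.

10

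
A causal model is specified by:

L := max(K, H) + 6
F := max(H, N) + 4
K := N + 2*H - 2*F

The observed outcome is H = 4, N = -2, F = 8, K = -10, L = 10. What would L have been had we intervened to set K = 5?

11

Intervening sets K = 5 and removes its equation (K := N + 2*H - 2*F).
L = max(K, H) + 6  [with K=5, H=4]  = 11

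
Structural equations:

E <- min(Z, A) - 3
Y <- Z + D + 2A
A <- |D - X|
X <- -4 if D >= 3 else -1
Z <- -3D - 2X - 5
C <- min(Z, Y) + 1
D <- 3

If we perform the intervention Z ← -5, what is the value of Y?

12

Under do(Z=-5), the mechanism Z <- -3D - 2X - 5 is discarded; Z is fixed at -5.
X = -4 if D >= 3 else -1  [with D=3]  = -4
A = |D - X|  [with D=3, X=-4]  = 7
Y = Z + D + 2A  [with Z=-5, D=3, A=7]  = 12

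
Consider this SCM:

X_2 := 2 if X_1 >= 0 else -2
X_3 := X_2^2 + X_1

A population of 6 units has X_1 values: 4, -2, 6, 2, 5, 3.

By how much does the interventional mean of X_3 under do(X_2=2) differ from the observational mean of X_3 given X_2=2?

-1

Under do(X_2=2), X_2's equation is replaced by X_2=2 for every unit. Per-unit X_3: 8, 2, 10, 6, 9, 7. Mean = 7.
Observing X_2=2 restricts to units where X_2's equation naturally yields 2: X_1 ∈ {4, 6, 2, 5, 3}. In that subpopulation X_3 = 8, 10, 6, 9, 7, mean 8.
Difference = 7 − 8 = -1.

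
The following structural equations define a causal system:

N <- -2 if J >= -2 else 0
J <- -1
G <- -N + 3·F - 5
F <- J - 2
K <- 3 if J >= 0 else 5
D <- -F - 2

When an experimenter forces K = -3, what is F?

-3

The intervention breaks the incoming arrows to K: K <- 3 if J >= 0 else 5 no longer applies, and K = -3.
Since F is not a descendant of the intervened variable, it is unaffected.
F = J - 2  [with J=-1]  = -3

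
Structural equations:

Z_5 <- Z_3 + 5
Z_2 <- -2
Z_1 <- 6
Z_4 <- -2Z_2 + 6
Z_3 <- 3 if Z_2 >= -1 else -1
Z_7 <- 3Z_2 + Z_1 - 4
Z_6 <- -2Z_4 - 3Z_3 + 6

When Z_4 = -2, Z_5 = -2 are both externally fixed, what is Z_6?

The joint intervention fixes Z_4 = -2, Z_5 = -2, removing each variable's own equation.
Z_3 = 3 if Z_2 >= -1 else -1  [with Z_2=-2]  = -1
Z_6 = -2Z_4 - 3Z_3 + 6  [with Z_4=-2, Z_3=-1]  = 13

13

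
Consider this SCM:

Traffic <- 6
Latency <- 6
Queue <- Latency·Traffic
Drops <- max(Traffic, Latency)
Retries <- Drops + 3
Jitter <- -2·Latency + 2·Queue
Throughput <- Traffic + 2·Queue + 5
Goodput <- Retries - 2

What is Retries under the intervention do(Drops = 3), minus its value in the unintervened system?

-3

Intervening sets Drops = 3 and removes its equation (Drops <- max(Traffic, Latency)).
Retries = Drops + 3  [with Drops=3]  = 6
Without intervention: Drops = max(Traffic, Latency)  [with Traffic=6, Latency=6]  = 6; Retries = Drops + 3  [with Drops=6]  = 9.
Change = 6 − 9 = -3.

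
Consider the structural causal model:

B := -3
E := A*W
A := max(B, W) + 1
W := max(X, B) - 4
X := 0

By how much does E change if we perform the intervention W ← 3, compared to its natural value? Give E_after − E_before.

4

do(W=3) replaces the equation W := max(X, B) - 4 with the constant W = 3.
A = max(B, W) + 1  [with B=-3, W=3]  = 4
E = A*W  [with A=4, W=3]  = 12
Without intervention: W = max(X, B) - 4  [with X=0, B=-3]  = -4; A = max(B, W) + 1  [with B=-3, W=-4]  = -2; E = A*W  [with A=-2, W=-4]  = 8.
Change = 12 − 8 = 4.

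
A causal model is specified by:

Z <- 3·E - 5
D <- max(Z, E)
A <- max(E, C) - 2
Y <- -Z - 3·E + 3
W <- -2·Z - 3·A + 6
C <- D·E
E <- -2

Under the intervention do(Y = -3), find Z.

-11

Under do(Y=-3), the mechanism Y <- -Z - 3·E + 3 is discarded; Y is fixed at -3.
Since Z is not a descendant of the intervened variable, it is unaffected.
Z = 3·E - 5  [with E=-2]  = -11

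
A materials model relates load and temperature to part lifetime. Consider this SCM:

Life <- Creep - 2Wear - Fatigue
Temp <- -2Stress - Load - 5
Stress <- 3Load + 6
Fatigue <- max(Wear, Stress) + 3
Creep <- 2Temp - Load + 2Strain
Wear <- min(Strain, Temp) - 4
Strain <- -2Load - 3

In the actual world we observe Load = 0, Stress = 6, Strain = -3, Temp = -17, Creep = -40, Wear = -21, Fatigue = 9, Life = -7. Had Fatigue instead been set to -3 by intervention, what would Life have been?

do(Fatigue=-3) replaces the equation Fatigue <- max(Wear, Stress) + 3 with the constant Fatigue = -3.
Stress = 3Load + 6  [with Load=0]  = 6
Strain = -2Load - 3  [with Load=0]  = -3
Temp = -2Stress - Load - 5  [with Stress=6, Load=0]  = -17
Creep = 2Temp - Load + 2Strain  [with Temp=-17, Load=0, Strain=-3]  = -40
Wear = min(Strain, Temp) - 4  [with Strain=-3, Temp=-17]  = -21
Life = Creep - 2Wear - Fatigue  [with Creep=-40, Wear=-21, Fatigue=-3]  = 5

5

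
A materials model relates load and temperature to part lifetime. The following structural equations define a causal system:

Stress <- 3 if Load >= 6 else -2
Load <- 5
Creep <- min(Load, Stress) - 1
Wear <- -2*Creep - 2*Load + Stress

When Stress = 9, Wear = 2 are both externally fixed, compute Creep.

4

The joint intervention fixes Stress = 9, Wear = 2, removing each variable's own equation.
Creep = min(Load, Stress) - 1  [with Load=5, Stress=9]  = 4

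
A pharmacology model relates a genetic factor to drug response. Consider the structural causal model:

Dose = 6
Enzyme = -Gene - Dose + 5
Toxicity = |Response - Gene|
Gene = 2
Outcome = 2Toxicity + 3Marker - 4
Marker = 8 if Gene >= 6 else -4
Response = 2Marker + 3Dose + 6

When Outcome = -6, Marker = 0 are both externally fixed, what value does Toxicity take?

22

Setting Outcome = -6, Marker = 0 by intervention discards those variables' equations.
Response = 2Marker + 3Dose + 6  [with Marker=0, Dose=6]  = 24
Toxicity = |Response - Gene|  [with Response=24, Gene=2]  = 22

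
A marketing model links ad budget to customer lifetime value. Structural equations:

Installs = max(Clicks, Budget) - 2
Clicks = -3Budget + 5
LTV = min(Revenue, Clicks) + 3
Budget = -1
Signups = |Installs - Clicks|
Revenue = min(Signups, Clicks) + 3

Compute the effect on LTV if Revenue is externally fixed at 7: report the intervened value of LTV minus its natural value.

The intervention breaks the incoming arrows to Revenue: Revenue = min(Signups, Clicks) + 3 no longer applies, and Revenue = 7.
Clicks = -3Budget + 5  [with Budget=-1]  = 8
LTV = min(Revenue, Clicks) + 3  [with Revenue=7, Clicks=8]  = 10
Without intervention: Clicks = -3Budget + 5  [with Budget=-1]  = 8; Installs = max(Clicks, Budget) - 2  [with Clicks=8, Budget=-1]  = 6; Signups = |Installs - Clicks|  [with Installs=6, Clicks=8]  = 2; Revenue = min(Signups, Clicks) + 3  [with Signups=2, Clicks=8]  = 5; LTV = min(Revenue, Clicks) + 3  [with Revenue=5, Clicks=8]  = 8.
Change = 10 − 8 = 2.

2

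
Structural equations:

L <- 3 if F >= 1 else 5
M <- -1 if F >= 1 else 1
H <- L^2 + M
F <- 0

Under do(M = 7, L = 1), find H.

8

The joint intervention fixes M = 7, L = 1, removing each variable's own equation.
H = L^2 + M  [with L=1, M=7]  = 8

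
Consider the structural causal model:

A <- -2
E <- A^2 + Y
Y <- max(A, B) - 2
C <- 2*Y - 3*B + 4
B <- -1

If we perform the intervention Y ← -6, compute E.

-2

do(Y=-6) replaces the equation Y <- max(A, B) - 2 with the constant Y = -6.
E = A^2 + Y  [with A=-2, Y=-6]  = -2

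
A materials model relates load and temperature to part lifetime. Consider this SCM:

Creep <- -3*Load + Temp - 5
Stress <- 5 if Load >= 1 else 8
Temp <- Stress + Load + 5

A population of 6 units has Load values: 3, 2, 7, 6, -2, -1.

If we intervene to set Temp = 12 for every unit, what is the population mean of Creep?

Every unit gets Temp=12 under the intervention. Creep values become -2, 1, -14, -11, 13, 10; E[Creep|do(Temp=12)] = -0.5.

-0.5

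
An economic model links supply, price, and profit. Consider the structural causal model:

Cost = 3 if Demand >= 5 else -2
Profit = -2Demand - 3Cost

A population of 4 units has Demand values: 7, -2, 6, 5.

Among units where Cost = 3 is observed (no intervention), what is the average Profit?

Observing Cost=3 restricts to units where Cost's equation naturally yields 3: Demand ∈ {7, 6, 5}. In that subpopulation Profit = -23, -21, -19, mean -21.

-21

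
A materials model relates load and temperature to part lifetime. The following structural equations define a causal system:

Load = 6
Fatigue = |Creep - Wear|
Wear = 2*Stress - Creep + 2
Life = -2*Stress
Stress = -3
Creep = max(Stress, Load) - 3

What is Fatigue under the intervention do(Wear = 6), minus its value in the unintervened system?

Intervening sets Wear = 6 and removes its equation (Wear = 2*Stress - Creep + 2).
Creep = max(Stress, Load) - 3  [with Stress=-3, Load=6]  = 3
Fatigue = |Creep - Wear|  [with Creep=3, Wear=6]  = 3
Without intervention: Creep = max(Stress, Load) - 3  [with Stress=-3, Load=6]  = 3; Wear = 2*Stress - Creep + 2  [with Stress=-3, Creep=3]  = -7; Fatigue = |Creep - Wear|  [with Creep=3, Wear=-7]  = 10.
Change = 3 − 10 = -7.

-7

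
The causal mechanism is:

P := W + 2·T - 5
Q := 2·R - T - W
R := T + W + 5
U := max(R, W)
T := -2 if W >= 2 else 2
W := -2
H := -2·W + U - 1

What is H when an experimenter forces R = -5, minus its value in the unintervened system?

-7

The intervention breaks the incoming arrows to R: R := T + W + 5 no longer applies, and R = -5.
U = max(R, W)  [with R=-5, W=-2]  = -2
H = -2·W + U - 1  [with W=-2, U=-2]  = 1
Without intervention: T = -2 if W >= 2 else 2  [with W=-2]  = 2; R = T + W + 5  [with T=2, W=-2]  = 5; U = max(R, W)  [with R=5, W=-2]  = 5; H = -2·W + U - 1  [with W=-2, U=5]  = 8.
Change = 1 − 8 = -7.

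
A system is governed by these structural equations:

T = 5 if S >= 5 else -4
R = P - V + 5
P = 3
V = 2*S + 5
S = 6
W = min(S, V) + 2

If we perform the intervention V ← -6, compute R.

Intervening sets V = -6 and removes its equation (V = 2*S + 5).
R = P - V + 5  [with P=3, V=-6]  = 14

14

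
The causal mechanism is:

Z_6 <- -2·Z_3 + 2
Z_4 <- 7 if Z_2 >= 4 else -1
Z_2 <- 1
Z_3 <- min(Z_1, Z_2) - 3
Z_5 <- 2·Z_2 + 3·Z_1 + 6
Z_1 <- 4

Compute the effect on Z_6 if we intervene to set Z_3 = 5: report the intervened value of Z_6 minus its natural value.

The intervention breaks the incoming arrows to Z_3: Z_3 <- min(Z_1, Z_2) - 3 no longer applies, and Z_3 = 5.
Z_6 = -2·Z_3 + 2  [with Z_3=5]  = -8
Without intervention: Z_3 = min(Z_1, Z_2) - 3  [with Z_1=4, Z_2=1]  = -2; Z_6 = -2·Z_3 + 2  [with Z_3=-2]  = 6.
Change = -8 − 6 = -14.

-14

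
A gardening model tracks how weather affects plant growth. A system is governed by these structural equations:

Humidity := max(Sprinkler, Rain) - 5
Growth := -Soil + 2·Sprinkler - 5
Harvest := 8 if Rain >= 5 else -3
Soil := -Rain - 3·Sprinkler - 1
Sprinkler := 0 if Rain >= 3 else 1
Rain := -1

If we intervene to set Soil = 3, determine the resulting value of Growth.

The intervention breaks the incoming arrows to Soil: Soil := -Rain - 3·Sprinkler - 1 no longer applies, and Soil = 3.
Sprinkler = 0 if Rain >= 3 else 1  [with Rain=-1]  = 1
Growth = -Soil + 2·Sprinkler - 5  [with Soil=3, Sprinkler=1]  = -6

-6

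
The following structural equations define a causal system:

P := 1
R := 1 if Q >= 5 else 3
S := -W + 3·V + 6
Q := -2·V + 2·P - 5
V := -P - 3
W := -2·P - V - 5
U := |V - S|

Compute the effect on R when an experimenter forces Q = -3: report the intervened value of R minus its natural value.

2

The intervention breaks the incoming arrows to Q: Q := -2·V + 2·P - 5 no longer applies, and Q = -3.
R = 1 if Q >= 5 else 3  [with Q=-3]  = 3
Without intervention: V = -P - 3  [with P=1]  = -4; Q = -2·V + 2·P - 5  [with V=-4, P=1]  = 5; R = 1 if Q >= 5 else 3  [with Q=5]  = 1.
Change = 3 − 1 = 2.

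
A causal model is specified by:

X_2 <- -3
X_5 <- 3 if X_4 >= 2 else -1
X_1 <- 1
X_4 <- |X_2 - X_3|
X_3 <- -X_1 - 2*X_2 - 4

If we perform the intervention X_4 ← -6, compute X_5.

-1

Intervening sets X_4 = -6 and removes its equation (X_4 <- |X_2 - X_3|).
X_5 = 3 if X_4 >= 2 else -1  [with X_4=-6]  = -1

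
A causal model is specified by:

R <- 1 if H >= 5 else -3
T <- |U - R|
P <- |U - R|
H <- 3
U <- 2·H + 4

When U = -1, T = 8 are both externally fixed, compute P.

2

The joint intervention fixes U = -1, T = 8, removing each variable's own equation.
R = 1 if H >= 5 else -3  [with H=3]  = -3
P = |U - R|  [with U=-1, R=-3]  = 2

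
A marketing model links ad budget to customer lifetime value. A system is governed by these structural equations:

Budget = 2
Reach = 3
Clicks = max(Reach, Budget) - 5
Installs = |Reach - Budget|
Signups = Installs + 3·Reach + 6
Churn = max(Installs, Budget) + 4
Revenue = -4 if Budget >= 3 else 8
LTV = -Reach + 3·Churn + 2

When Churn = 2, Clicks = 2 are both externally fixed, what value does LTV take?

Setting Churn = 2, Clicks = 2 by intervention discards those variables' equations.
LTV = -Reach + 3·Churn + 2  [with Reach=3, Churn=2]  = 5

5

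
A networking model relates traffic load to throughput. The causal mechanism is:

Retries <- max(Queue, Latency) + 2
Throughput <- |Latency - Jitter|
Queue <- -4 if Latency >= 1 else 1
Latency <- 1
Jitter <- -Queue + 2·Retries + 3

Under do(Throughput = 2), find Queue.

Under do(Throughput=2), the mechanism Throughput <- |Latency - Jitter| is discarded; Throughput is fixed at 2.
No directed path runs from Throughput to Queue, so Queue keeps its natural value.
Queue = -4 if Latency >= 1 else 1  [with Latency=1]  = -4

-4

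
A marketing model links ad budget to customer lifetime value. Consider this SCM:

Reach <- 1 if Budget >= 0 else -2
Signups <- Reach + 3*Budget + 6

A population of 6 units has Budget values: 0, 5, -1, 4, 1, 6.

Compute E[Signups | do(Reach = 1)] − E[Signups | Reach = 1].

-2.1

Under do(Reach=1), Reach's equation is replaced by Reach=1 for every unit. Per-unit Signups: 7, 22, 4, 19, 10, 25. Mean = 14.5.
Conditioning on Reach=1 selects the 5 unit(s) with Budget ∈ {0, 5, 4, 1, 6}. Their Signups values: 7, 22, 19, 10, 25. Mean = 16.6.
Difference = 14.5 − 16.6 = -2.1.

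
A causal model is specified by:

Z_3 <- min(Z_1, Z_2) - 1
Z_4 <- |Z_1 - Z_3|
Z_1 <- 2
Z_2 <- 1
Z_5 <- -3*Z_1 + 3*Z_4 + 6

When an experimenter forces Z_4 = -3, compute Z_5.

Intervening sets Z_4 = -3 and removes its equation (Z_4 <- |Z_1 - Z_3|).
Z_5 = -3*Z_1 + 3*Z_4 + 6  [with Z_1=2, Z_4=-3]  = -9

-9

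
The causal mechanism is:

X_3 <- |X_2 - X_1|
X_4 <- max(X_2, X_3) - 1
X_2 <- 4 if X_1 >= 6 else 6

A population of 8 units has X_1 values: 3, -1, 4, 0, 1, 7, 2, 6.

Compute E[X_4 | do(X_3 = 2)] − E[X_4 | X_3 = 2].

0.5

The intervention sets X_3=2 in all 8 units regardless of X_1. Recomputing X_4 per unit gives 5, 5, 5, 5, 5, 3, 5, 3; average 4.5.
Observing X_3=2 restricts to units where X_3's equation naturally yields 2: X_1 ∈ {4, 6}. In that subpopulation X_4 = 5, 3, mean 4.
Difference = 4.5 − 4 = 0.5.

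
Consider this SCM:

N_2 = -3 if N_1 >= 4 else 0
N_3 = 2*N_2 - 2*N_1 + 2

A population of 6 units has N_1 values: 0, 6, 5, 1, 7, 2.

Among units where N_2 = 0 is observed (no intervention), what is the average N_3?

E[N_3|N_2=0] averages over only the 3 units with N_2=0 (N_1 = 0, 1, 2): N_3 = 2, 0, -2, mean 0.

0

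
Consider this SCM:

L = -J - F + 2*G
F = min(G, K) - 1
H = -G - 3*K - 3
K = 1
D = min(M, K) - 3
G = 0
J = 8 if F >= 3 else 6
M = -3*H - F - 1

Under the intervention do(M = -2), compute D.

do(M=-2) replaces the equation M = -3*H - F - 1 with the constant M = -2.
D = min(M, K) - 3  [with M=-2, K=1]  = -5

-5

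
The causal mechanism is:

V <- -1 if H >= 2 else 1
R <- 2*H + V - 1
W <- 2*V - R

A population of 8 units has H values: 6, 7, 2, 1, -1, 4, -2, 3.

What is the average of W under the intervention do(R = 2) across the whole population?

Under do(R=2), R's equation is replaced by R=2 for every unit. Per-unit W: -4, -4, -4, 0, 0, -4, 0, -4. Mean = -2.5.

-2.5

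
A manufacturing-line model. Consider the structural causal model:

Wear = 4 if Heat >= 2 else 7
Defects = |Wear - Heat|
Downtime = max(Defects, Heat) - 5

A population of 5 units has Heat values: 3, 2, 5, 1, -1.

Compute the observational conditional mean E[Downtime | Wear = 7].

2

Conditioning on Wear=7 selects the 2 unit(s) with Heat ∈ {1, -1}. Their Downtime values: 1, 3. Mean = 2.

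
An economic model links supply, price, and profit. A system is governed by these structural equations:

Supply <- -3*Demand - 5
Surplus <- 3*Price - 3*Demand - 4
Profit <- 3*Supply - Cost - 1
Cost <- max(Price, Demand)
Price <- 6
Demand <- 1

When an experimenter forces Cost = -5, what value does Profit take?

-20

Intervening sets Cost = -5 and removes its equation (Cost <- max(Price, Demand)).
Supply = -3*Demand - 5  [with Demand=1]  = -8
Profit = 3*Supply - Cost - 1  [with Supply=-8, Cost=-5]  = -20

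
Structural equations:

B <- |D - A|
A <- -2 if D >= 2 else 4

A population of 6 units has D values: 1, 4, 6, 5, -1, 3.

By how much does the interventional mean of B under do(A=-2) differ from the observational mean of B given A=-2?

-1.5

The intervention sets A=-2 in all 6 units regardless of D. Recomputing B per unit gives 3, 6, 8, 7, 1, 5; average 5.
Conditioning on A=-2 selects the 4 unit(s) with D ∈ {4, 6, 5, 3}. Their B values: 6, 8, 7, 5. Mean = 6.5.
Difference = 5 − 6.5 = -1.5.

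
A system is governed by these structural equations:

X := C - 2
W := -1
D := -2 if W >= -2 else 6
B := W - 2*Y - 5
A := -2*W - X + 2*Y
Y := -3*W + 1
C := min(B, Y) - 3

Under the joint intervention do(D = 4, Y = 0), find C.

Under do(D = 4, Y = 0), each intervened variable's structural equation is replaced by its fixed value.
B = W - 2*Y - 5  [with W=-1, Y=0]  = -6
C = min(B, Y) - 3  [with B=-6, Y=0]  = -9

-9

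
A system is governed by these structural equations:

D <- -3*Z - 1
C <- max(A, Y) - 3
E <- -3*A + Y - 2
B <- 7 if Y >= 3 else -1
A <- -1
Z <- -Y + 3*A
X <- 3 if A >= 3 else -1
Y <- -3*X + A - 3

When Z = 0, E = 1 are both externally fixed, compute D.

-1

Setting Z = 0, E = 1 by intervention discards those variables' equations.
D = -3*Z - 1  [with Z=0]  = -1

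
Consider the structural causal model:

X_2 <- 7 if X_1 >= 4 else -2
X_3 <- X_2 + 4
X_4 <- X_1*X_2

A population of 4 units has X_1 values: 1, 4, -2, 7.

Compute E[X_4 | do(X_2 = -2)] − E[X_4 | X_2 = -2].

-6

Under do(X_2=-2), X_2's equation is replaced by X_2=-2 for every unit. Per-unit X_4: -2, -8, 4, -14. Mean = -5.
Conditioning on X_2=-2 selects the 2 unit(s) with X_1 ∈ {1, -2}. Their X_4 values: -2, 4. Mean = 1.
Difference = -5 − 1 = -6.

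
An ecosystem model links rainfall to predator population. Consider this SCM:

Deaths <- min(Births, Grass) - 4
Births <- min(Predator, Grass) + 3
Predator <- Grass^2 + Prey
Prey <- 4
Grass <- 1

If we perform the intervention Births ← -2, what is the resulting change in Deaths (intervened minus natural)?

-3

Intervening sets Births = -2 and removes its equation (Births <- min(Predator, Grass) + 3).
Deaths = min(Births, Grass) - 4  [with Births=-2, Grass=1]  = -6
Without intervention: Predator = Grass^2 + Prey  [with Grass=1, Prey=4]  = 5; Births = min(Predator, Grass) + 3  [with Predator=5, Grass=1]  = 4; Deaths = min(Births, Grass) - 4  [with Births=4, Grass=1]  = -3.
Change = -6 − (-3) = -3.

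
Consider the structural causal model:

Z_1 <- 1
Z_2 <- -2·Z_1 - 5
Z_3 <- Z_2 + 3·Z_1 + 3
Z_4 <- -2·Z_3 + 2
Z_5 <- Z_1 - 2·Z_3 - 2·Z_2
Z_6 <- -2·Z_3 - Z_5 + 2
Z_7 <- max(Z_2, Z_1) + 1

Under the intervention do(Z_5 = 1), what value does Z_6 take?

3

The intervention breaks the incoming arrows to Z_5: Z_5 <- Z_1 - 2·Z_3 - 2·Z_2 no longer applies, and Z_5 = 1.
Z_2 = -2·Z_1 - 5  [with Z_1=1]  = -7
Z_3 = Z_2 + 3·Z_1 + 3  [with Z_2=-7, Z_1=1]  = -1
Z_6 = -2·Z_3 - Z_5 + 2  [with Z_3=-1, Z_5=1]  = 3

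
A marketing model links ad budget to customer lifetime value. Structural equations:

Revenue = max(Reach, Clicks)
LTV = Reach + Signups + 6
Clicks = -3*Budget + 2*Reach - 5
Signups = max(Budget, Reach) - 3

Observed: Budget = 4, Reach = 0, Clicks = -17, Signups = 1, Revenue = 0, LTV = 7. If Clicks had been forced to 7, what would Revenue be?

do(Clicks=7) replaces the equation Clicks = -3*Budget + 2*Reach - 5 with the constant Clicks = 7.
Revenue = max(Reach, Clicks)  [with Reach=0, Clicks=7]  = 7

7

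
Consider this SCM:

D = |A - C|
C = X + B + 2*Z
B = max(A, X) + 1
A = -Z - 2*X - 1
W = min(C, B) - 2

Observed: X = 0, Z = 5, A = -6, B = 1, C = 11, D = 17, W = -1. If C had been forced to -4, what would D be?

2

The intervention breaks the incoming arrows to C: C = X + B + 2*Z no longer applies, and C = -4.
A = -Z - 2*X - 1  [with Z=5, X=0]  = -6
D = |A - C|  [with A=-6, C=-4]  = 2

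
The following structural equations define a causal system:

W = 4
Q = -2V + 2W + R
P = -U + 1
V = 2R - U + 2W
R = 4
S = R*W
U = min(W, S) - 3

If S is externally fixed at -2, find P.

The intervention breaks the incoming arrows to S: S = R*W no longer applies, and S = -2.
U = min(W, S) - 3  [with W=4, S=-2]  = -5
P = -U + 1  [with U=-5]  = 6

6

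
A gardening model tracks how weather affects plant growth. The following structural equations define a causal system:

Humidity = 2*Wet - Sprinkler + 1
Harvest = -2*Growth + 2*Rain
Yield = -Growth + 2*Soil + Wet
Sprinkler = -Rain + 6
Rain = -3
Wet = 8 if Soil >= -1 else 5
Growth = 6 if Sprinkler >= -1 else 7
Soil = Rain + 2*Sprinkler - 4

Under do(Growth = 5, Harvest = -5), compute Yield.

25

Setting Growth = 5, Harvest = -5 by intervention discards those variables' equations.
Sprinkler = -Rain + 6  [with Rain=-3]  = 9
Soil = Rain + 2*Sprinkler - 4  [with Rain=-3, Sprinkler=9]  = 11
Wet = 8 if Soil >= -1 else 5  [with Soil=11]  = 8
Yield = -Growth + 2*Soil + Wet  [with Growth=5, Soil=11, Wet=8]  = 25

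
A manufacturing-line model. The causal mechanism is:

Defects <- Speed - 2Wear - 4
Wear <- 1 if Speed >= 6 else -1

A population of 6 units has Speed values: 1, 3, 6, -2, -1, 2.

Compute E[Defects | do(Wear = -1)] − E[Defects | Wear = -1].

0.9

The intervention sets Wear=-1 in all 6 units regardless of Speed. Recomputing Defects per unit gives -1, 1, 4, -4, -3, 0; average -0.5.
E[Defects|Wear=-1] averages over only the 5 units with Wear=-1 (Speed = 1, 3, -2, -1, 2): Defects = -1, 1, -4, -3, 0, mean -1.4.
Difference = -0.5 − (-1.4) = 0.9.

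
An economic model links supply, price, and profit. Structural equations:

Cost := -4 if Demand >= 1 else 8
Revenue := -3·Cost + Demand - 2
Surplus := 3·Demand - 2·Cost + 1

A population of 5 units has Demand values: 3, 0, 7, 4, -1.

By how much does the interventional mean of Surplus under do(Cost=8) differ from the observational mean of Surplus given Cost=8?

The intervention sets Cost=8 in all 5 units regardless of Demand. Recomputing Surplus per unit gives -6, -15, 6, -3, -18; average -7.2.
E[Surplus|Cost=8] averages over only the 2 units with Cost=8 (Demand = 0, -1): Surplus = -15, -18, mean -16.5.
Difference = -7.2 − (-16.5) = 9.3.

9.3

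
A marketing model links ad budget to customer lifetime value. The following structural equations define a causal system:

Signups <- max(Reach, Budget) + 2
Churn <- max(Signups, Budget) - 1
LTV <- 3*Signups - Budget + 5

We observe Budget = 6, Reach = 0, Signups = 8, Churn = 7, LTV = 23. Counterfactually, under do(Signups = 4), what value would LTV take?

11

do(Signups=4) replaces the equation Signups <- max(Reach, Budget) + 2 with the constant Signups = 4.
LTV = 3*Signups - Budget + 5  [with Signups=4, Budget=6]  = 11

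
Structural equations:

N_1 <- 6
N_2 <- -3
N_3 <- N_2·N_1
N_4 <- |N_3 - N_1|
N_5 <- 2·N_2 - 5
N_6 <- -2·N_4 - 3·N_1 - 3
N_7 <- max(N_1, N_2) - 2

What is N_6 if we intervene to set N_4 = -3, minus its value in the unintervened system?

54

Under do(N_4=-3), the mechanism N_4 <- |N_3 - N_1| is discarded; N_4 is fixed at -3.
N_6 = -2·N_4 - 3·N_1 - 3  [with N_4=-3, N_1=6]  = -15
Without intervention: N_3 = N_2·N_1  [with N_2=-3, N_1=6]  = -18; N_4 = |N_3 - N_1|  [with N_3=-18, N_1=6]  = 24; N_6 = -2·N_4 - 3·N_1 - 3  [with N_4=24, N_1=6]  = -69.
Change = -15 − (-69) = 54.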